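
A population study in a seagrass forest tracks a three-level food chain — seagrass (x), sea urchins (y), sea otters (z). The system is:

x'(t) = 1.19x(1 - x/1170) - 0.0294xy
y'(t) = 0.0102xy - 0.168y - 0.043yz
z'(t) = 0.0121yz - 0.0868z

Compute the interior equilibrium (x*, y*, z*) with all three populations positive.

From dz/dt = 0: 0.0121y* = 0.0868, so y* = 7.17.
From dx/dt = 0: 1.19(1 - x*/1170) = 0.0294·7.17, giving x* = 1170·(1 - 0.177) = 963.
From dy/dt = 0: 0.0102·963 - 0.168 = 0.043z*, so z* = 9.65/0.043 = 224.

x* ≈ 963, y* ≈ 7.17, z* ≈ 224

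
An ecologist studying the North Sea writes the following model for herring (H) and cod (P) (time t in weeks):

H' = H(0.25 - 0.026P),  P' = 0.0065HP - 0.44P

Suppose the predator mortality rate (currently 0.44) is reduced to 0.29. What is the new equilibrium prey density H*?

At the interior fixed point, setting dP/dt = 0 with P > 0 fixes H* = (predator death rate)/(HP coefficient) — independent of the other coefficients.
With the change, H* = 0.29/0.0065 = 44.6; it falls from 67.7.

H* ≈ 44.6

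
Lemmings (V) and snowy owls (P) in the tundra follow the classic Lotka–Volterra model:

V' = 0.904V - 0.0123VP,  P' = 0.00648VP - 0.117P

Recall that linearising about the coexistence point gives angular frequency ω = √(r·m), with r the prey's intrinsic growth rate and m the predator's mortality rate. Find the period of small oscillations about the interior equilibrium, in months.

Here r = 0.904 and m = 0.117, so r·m = 0.106.
ω = √0.106 = 0.325 per month, hence T = 2π/ω ≈ 19.3 months.

T ≈ 19.3 months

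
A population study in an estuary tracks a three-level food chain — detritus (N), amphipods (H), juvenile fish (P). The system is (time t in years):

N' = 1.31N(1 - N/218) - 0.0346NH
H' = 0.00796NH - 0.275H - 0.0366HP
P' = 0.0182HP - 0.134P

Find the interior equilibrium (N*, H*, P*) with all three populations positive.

From dP/dt = 0: 0.0182H* = 0.134, so H* = 7.36.
From dN/dt = 0: 1.31(1 - N*/218) = 0.0346·7.36, giving N* = 218·(1 - 0.194) = 176.
From dH/dt = 0: 0.00796·176 - 0.275 = 0.0366P*, so P* = 1.12/0.0366 = 30.7.

N* ≈ 176, H* ≈ 7.36, P* ≈ 30.7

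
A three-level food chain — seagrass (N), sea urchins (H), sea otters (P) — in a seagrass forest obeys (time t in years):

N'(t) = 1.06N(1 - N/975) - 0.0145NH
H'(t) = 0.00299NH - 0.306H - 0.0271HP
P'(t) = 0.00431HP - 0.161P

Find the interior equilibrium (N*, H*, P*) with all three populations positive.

From dP/dt = 0: 0.00431H* = 0.161, so H* = 37.4.
From dN/dt = 0: 1.06(1 - N*/975) = 0.0145·37.4, giving N* = 975·(1 - 0.511) = 477.
From dH/dt = 0: 0.00299·477 - 0.306 = 0.0271P*, so P* = 1.12/0.0271 = 41.3.

N* ≈ 477, H* ≈ 37.4, P* ≈ 41.3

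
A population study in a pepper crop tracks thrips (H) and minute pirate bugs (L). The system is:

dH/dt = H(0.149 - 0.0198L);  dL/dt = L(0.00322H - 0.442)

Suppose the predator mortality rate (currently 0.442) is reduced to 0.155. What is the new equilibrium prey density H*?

H* ≈ 48.1

At the interior fixed point, setting dL/dt = 0 with L > 0 fixes H* = (predator death rate)/(HL coefficient) — independent of the other coefficients.
With the change, H* = 0.155/0.00322 = 48.1; it falls from 137.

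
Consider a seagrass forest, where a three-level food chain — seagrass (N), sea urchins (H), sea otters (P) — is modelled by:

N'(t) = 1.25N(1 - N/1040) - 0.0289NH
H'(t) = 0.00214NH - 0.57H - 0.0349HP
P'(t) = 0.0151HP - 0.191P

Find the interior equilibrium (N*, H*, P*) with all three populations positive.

N* ≈ 736, H* ≈ 12.6, P* ≈ 28.8

From dP/dt = 0: 0.0151H* = 0.191, so H* = 12.6.
From dN/dt = 0: 1.25(1 - N*/1040) = 0.0289·12.6, giving N* = 1040·(1 - 0.292) = 736.
From dH/dt = 0: 0.00214·736 - 0.57 = 0.0349P*, so P* = 1/0.0349 = 28.8.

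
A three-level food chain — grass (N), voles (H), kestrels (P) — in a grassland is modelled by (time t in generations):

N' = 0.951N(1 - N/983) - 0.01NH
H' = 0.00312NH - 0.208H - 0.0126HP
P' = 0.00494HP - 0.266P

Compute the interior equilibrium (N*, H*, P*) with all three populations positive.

From dP/dt = 0: 0.00494H* = 0.266, so H* = 53.8.
From dN/dt = 0: 0.951(1 - N*/983) = 0.01·53.8, giving N* = 983·(1 - 0.566) = 426.
From dH/dt = 0: 0.00312·426 - 0.208 = 0.0126P*, so P* = 1.12/0.0126 = 89.1.

N* ≈ 426, H* ≈ 53.8, P* ≈ 89.1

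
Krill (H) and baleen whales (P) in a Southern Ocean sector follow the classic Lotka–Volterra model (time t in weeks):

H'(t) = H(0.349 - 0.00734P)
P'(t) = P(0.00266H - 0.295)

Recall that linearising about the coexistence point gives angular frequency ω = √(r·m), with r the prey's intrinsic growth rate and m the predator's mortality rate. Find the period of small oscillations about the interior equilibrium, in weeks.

T ≈ 19.6 weeks

Here r = 0.349 and m = 0.295, so r·m = 0.103.
ω = √0.103 = 0.321 per week, hence T = 2π/ω ≈ 19.6 weeks.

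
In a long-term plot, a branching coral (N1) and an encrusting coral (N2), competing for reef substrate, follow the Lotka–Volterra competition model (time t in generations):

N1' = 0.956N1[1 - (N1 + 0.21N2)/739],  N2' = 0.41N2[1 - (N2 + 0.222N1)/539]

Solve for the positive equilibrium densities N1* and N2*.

Setting both brackets to zero gives the nullclines N1 + 0.21N2 = 739 and 0.222N1 + N2 = 539.
Substituting N2 = 539 - 0.222N1 into the first: N1(1 - 0.21·0.222) = 739 - 0.21·539.
So N1* = 626/0.953 = 656, and then N2* = 539 - 0.222·656 = 393.

N1* ≈ 656, N2* ≈ 393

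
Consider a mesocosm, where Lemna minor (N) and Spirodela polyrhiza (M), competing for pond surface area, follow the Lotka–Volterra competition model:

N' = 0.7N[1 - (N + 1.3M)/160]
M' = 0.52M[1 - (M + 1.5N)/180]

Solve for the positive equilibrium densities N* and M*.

Setting both brackets to zero gives the nullclines N + 1.3M = 160 and 1.5N + M = 180.
Substituting M = 180 - 1.5N into the first: N(1 - 1.3·1.5) = 160 - 1.3·180.
So N* = -74/-0.95 = 77.9, and then M* = 180 - 1.5·77.9 = 63.2.

N* ≈ 77.9, M* ≈ 63.2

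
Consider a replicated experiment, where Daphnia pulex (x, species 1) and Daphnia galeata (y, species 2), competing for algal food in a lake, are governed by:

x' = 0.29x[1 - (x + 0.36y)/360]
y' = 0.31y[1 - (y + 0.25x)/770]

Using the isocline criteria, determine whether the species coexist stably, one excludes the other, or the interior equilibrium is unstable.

Compare the nullcline intercepts: K1/α12 = 360/0.36 = 1000 > K2 = 770; K2/α21 = 770/0.25 = 3080 > K1 = 360.
Since both inequalities hold, each species can invade when rare, so the interior equilibrium is stable.

stable coexistence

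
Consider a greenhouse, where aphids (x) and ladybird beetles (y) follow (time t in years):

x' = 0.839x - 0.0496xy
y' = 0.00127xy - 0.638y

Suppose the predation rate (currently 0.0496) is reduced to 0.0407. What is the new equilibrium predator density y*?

y* ≈ 20.6

At the interior fixed point, setting dx/dt = 0 with x > 0 fixes y* = (prey growth rate)/(xy coefficient) — independent of the other coefficients.
With the change, y* = 0.839/0.0407 = 20.6; it rises from 16.9.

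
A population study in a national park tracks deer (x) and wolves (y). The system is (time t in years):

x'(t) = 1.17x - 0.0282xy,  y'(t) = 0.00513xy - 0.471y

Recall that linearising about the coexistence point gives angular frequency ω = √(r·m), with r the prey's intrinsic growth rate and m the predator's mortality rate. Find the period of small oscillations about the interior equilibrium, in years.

T ≈ 8.46 years

Here r = 1.17 and m = 0.471, so r·m = 0.551.
ω = √0.551 = 0.742 per year, hence T = 2π/ω ≈ 8.46 years.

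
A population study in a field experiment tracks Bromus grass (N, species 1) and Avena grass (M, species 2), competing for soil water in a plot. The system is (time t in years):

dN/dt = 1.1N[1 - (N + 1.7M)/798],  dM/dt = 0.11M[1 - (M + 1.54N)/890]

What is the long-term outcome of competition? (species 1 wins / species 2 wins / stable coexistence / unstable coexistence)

Compare the nullcline intercepts: K1/α12 = 798/1.7 = 469 < K2 = 890; K2/α21 = 890/1.54 = 578 < K1 = 798.
Since both are reversed, neither can invade when rare; the interior point is a saddle.

unstable coexistence (outcome depends on initial conditions)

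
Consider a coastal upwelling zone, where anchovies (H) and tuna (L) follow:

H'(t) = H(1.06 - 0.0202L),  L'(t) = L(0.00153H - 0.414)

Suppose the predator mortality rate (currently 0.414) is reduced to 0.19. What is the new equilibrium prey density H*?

H* ≈ 124

At the interior fixed point, setting dL/dt = 0 with L > 0 fixes H* = (predator death rate)/(HL coefficient) — independent of the other coefficients.
With the change, H* = 0.19/0.00153 = 124; it falls from 271.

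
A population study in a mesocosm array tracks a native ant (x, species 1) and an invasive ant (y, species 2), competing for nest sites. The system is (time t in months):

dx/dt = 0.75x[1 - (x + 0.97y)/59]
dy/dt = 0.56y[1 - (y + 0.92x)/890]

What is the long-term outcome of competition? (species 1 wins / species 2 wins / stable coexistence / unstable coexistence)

Compare the nullcline intercepts: K1/α12 = 59/0.97 = 60.8 < K2 = 890; K2/α21 = 890/0.92 = 967 > K1 = 59.
Since the inequalities point opposite ways, species 2 can invade but species 1 cannot.

species 2 excludes species 1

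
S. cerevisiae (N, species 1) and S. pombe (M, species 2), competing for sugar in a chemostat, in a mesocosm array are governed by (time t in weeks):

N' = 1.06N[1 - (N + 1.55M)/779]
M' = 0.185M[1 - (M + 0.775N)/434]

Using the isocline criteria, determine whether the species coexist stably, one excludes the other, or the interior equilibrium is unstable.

Compare the nullcline intercepts: K1/α12 = 779/1.55 = 503 > K2 = 434; K2/α21 = 434/0.775 = 560 < K1 = 779.
Since the inequalities point opposite ways, species 1 can invade but species 2 cannot.

species 1 excludes species 2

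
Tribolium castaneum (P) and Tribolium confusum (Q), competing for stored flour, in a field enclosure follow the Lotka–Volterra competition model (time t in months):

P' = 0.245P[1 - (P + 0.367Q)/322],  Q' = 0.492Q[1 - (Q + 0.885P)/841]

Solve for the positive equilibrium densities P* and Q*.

P* ≈ 19.8, Q* ≈ 823

Setting both brackets to zero gives the nullclines P + 0.367Q = 322 and 0.885P + Q = 841.
Substituting Q = 841 - 0.885P into the first: P(1 - 0.367·0.885) = 322 - 0.367·841.
So P* = 13.4/0.675 = 19.8, and then Q* = 841 - 0.885·19.8 = 823.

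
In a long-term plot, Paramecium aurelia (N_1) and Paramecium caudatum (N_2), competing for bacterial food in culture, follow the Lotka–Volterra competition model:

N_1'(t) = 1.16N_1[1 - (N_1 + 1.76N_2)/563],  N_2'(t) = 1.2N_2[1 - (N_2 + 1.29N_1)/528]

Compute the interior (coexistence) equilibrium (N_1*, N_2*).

N_1* ≈ 288, N_2* ≈ 156

Setting both brackets to zero gives the nullclines N_1 + 1.76N_2 = 563 and 1.29N_1 + N_2 = 528.
Substituting N_2 = 528 - 1.29N_1 into the first: N_1(1 - 1.76·1.29) = 563 - 1.76·528.
So N_1* = -366/-1.27 = 288, and then N_2* = 528 - 1.29·288 = 156.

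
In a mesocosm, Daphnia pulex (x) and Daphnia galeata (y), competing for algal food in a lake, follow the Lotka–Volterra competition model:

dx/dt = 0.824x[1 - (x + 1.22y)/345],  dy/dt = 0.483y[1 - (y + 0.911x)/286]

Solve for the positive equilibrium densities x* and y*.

x* ≈ 35.2, y* ≈ 254

Setting both brackets to zero gives the nullclines x + 1.22y = 345 and 0.911x + y = 286.
Substituting y = 286 - 0.911x into the first: x(1 - 1.22·0.911) = 345 - 1.22·286.
So x* = -3.92/-0.111 = 35.2, and then y* = 286 - 0.911·35.2 = 254.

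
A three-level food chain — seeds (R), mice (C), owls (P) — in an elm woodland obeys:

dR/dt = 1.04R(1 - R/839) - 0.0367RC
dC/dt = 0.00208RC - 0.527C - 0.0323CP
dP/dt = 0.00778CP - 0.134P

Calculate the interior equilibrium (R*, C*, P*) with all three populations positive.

R* ≈ 329, C* ≈ 17.2, P* ≈ 4.87

From dP/dt = 0: 0.00778C* = 0.134, so C* = 17.2.
From dR/dt = 0: 1.04(1 - R*/839) = 0.0367·17.2, giving R* = 839·(1 - 0.608) = 329.
From dC/dt = 0: 0.00208·329 - 0.527 = 0.0323P*, so P* = 0.157/0.0323 = 4.87.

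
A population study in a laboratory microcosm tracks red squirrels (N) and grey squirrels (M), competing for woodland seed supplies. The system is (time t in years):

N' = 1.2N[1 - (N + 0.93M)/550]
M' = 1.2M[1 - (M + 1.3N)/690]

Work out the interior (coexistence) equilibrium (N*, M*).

N* ≈ 439, M* ≈ 120

Setting both brackets to zero gives the nullclines N + 0.93M = 550 and 1.3N + M = 690.
Substituting M = 690 - 1.3N into the first: N(1 - 0.93·1.3) = 550 - 0.93·690.
So N* = -91.7/-0.209 = 439, and then M* = 690 - 1.3·439 = 120.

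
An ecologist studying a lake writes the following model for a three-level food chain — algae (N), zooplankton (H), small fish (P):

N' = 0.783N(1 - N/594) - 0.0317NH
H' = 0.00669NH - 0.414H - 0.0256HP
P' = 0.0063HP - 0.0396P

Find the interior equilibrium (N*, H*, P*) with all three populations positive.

N* ≈ 443, H* ≈ 6.29, P* ≈ 99.6

From dP/dt = 0: 0.0063H* = 0.0396, so H* = 6.29.
From dN/dt = 0: 0.783(1 - N*/594) = 0.0317·6.29, giving N* = 594·(1 - 0.254) = 443.
From dH/dt = 0: 0.00669·443 - 0.414 = 0.0256P*, so P* = 2.55/0.0256 = 99.6.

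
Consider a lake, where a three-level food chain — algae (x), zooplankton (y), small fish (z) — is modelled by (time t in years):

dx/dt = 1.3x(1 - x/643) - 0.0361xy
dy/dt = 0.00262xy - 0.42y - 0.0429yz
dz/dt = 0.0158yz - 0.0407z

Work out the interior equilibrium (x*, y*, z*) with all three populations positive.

x* ≈ 597, y* ≈ 2.58, z* ≈ 26.7

From dz/dt = 0: 0.0158y* = 0.0407, so y* = 2.58.
From dx/dt = 0: 1.3(1 - x*/643) = 0.0361·2.58, giving x* = 643·(1 - 0.0715) = 597.
From dy/dt = 0: 0.00262·597 - 0.42 = 0.0429z*, so z* = 1.14/0.0429 = 26.7.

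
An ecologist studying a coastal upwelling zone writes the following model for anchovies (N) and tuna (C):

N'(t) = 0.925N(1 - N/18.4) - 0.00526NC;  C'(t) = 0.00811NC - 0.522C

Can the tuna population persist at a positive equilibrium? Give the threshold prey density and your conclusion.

The predator equation gives dC/dt > 0 only when N > 0.522/0.00811 = 64.4.
Without the predator, N → K = 18.4. Since 18.4 < 64.4, the predator cannot invade.

Threshold N = 64.4; K < 64.4, so no, the predator goes extinct.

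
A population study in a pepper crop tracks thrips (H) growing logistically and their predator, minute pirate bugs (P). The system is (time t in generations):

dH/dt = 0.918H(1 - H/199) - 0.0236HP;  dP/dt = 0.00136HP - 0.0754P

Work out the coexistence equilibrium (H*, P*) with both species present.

From dP/dt = 0 with P > 0: 0.00136H* = 0.0754, so H* = 55.4.
Substitute into dH/dt = 0: 0.918(1 - 55.4/199) = 0.0236P*.
The bracket is 0.721, giving P* = 0.662/0.0236 = 28.1.

H* ≈ 55.4, P* ≈ 28.1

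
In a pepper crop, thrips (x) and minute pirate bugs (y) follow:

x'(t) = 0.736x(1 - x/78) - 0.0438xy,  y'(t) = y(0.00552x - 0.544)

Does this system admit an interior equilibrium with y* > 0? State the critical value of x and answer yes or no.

The predator equation gives dy/dt > 0 only when x > 0.544/0.00552 = 98.6.
Without the predator, x → K = 78. Since 78 < 98.6, the predator cannot invade.

Threshold x = 98.6; K < 98.6, so no, the predator goes extinct.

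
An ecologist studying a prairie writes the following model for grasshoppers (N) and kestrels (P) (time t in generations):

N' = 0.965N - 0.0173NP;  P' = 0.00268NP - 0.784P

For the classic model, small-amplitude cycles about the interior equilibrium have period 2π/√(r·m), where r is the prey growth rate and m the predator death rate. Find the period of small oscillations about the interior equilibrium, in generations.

T ≈ 7.22 generations

Here r = 0.965 and m = 0.784, so r·m = 0.757.
ω = √0.757 = 0.87 per generation, hence T = 2π/ω ≈ 7.22 generations.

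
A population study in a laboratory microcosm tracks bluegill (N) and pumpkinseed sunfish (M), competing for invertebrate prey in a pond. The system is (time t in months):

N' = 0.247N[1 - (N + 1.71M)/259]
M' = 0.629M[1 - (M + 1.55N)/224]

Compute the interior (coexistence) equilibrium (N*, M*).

N* ≈ 75.2, M* ≈ 108

Setting both brackets to zero gives the nullclines N + 1.71M = 259 and 1.55N + M = 224.
Substituting M = 224 - 1.55N into the first: N(1 - 1.71·1.55) = 259 - 1.71·224.
So N* = -124/-1.65 = 75.2, and then M* = 224 - 1.55·75.2 = 108.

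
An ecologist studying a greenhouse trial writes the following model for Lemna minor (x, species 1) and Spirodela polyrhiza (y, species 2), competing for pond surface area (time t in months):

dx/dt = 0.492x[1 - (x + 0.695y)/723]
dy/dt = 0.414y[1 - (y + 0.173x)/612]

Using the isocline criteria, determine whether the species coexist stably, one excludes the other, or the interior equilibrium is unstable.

stable coexistence

Compare the nullcline intercepts: K1/α12 = 723/0.695 = 1040 > K2 = 612; K2/α21 = 612/0.173 = 3540 > K1 = 723.
Since both inequalities hold, each species can invade when rare, so the interior equilibrium is stable.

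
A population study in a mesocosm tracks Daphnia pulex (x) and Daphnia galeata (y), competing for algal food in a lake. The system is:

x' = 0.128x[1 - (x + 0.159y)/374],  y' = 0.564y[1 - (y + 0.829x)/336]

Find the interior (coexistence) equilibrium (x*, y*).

x* ≈ 369, y* ≈ 29.9

Setting both brackets to zero gives the nullclines x + 0.159y = 374 and 0.829x + y = 336.
Substituting y = 336 - 0.829x into the first: x(1 - 0.159·0.829) = 374 - 0.159·336.
So x* = 321/0.868 = 369, and then y* = 336 - 0.829·369 = 29.9.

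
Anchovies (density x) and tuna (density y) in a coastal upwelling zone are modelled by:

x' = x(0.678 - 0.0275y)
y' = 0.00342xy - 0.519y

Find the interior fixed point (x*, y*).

Set dy/dt = 0 with y > 0: 0.00342x - 0.519 = 0, so x* = 0.519/0.00342 = 152.
Set dx/dt = 0 with x > 0: 0.678 - 0.0275y = 0, so y* = 0.678/0.0275 = 24.7.

x* ≈ 152, y* ≈ 24.7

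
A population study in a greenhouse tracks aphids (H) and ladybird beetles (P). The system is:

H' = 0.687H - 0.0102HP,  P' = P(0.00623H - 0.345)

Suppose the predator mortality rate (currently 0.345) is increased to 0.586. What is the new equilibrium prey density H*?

H* ≈ 94.1

At the interior fixed point, setting dP/dt = 0 with P > 0 fixes H* = (predator death rate)/(HP coefficient) — independent of the other coefficients.
With the change, H* = 0.586/0.00623 = 94.1; it rises from 55.4.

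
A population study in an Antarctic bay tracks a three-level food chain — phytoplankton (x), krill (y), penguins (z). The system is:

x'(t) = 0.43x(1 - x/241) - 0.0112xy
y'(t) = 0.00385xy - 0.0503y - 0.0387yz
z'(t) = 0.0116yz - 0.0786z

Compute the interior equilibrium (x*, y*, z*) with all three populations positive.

From dz/dt = 0: 0.0116y* = 0.0786, so y* = 6.78.
From dx/dt = 0: 0.43(1 - x*/241) = 0.0112·6.78, giving x* = 241·(1 - 0.176) = 198.
From dy/dt = 0: 0.00385·198 - 0.0503 = 0.0387z*, so z* = 0.714/0.0387 = 18.4.

x* ≈ 198, y* ≈ 6.78, z* ≈ 18.4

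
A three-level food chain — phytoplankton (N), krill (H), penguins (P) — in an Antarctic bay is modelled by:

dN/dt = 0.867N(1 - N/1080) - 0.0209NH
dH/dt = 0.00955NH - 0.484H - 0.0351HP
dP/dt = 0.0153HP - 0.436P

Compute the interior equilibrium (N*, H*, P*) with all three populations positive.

From dP/dt = 0: 0.0153H* = 0.436, so H* = 28.5.
From dN/dt = 0: 0.867(1 - N*/1080) = 0.0209·28.5, giving N* = 1080·(1 - 0.687) = 338.
From dH/dt = 0: 0.00955·338 - 0.484 = 0.0351P*, so P* = 2.74/0.0351 = 78.2.

N* ≈ 338, H* ≈ 28.5, P* ≈ 78.2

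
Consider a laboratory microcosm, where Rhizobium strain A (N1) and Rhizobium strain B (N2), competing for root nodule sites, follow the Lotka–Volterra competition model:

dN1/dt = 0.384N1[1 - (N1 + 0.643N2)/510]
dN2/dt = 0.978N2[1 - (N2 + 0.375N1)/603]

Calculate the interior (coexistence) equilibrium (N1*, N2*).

N1* ≈ 161, N2* ≈ 543

Setting both brackets to zero gives the nullclines N1 + 0.643N2 = 510 and 0.375N1 + N2 = 603.
Substituting N2 = 603 - 0.375N1 into the first: N1(1 - 0.643·0.375) = 510 - 0.643·603.
So N1* = 122/0.759 = 161, and then N2* = 603 - 0.375·161 = 543.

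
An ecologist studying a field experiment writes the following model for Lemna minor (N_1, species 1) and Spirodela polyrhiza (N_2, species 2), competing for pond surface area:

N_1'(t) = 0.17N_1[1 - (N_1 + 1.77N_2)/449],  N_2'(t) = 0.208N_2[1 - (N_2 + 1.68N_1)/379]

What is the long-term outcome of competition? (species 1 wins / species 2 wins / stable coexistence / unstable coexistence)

Compare the nullcline intercepts: K1/α12 = 449/1.77 = 254 < K2 = 379; K2/α21 = 379/1.68 = 226 < K1 = 449.
Since both are reversed, neither can invade when rare; the interior point is a saddle.

unstable coexistence (outcome depends on initial conditions)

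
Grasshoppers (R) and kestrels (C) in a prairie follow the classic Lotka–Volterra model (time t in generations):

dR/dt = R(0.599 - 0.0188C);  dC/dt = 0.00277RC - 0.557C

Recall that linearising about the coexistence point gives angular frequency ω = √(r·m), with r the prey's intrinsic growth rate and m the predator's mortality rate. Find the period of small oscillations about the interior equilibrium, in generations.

T ≈ 10.9 generations

Here r = 0.599 and m = 0.557, so r·m = 0.334.
ω = √0.334 = 0.578 per generation, hence T = 2π/ω ≈ 10.9 generations.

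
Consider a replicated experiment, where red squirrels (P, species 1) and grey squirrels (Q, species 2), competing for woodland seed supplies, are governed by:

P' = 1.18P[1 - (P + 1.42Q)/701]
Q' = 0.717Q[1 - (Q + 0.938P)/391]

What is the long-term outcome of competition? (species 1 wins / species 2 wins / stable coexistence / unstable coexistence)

species 1 excludes species 2

Compare the nullcline intercepts: K1/α12 = 701/1.42 = 494 > K2 = 391; K2/α21 = 391/0.938 = 417 < K1 = 701.
Since the inequalities point opposite ways, species 1 can invade but species 2 cannot.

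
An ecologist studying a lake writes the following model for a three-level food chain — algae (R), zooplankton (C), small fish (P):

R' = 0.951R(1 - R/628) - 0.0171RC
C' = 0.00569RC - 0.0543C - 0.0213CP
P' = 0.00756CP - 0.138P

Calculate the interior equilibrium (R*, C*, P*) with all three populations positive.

From dP/dt = 0: 0.00756C* = 0.138, so C* = 18.3.
From dR/dt = 0: 0.951(1 - R*/628) = 0.0171·18.3, giving R* = 628·(1 - 0.328) = 422.
From dC/dt = 0: 0.00569·422 - 0.0543 = 0.0213P*, so P* = 2.35/0.0213 = 110.

R* ≈ 422, C* ≈ 18.3, P* ≈ 110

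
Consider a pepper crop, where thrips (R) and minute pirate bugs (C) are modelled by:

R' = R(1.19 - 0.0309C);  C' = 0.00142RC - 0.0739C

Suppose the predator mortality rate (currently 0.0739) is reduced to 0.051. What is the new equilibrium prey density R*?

R* ≈ 35.9

At the interior fixed point, setting dC/dt = 0 with C > 0 fixes R* = (predator death rate)/(RC coefficient) — independent of the other coefficients.
With the change, R* = 0.051/0.00142 = 35.9; it falls from 52.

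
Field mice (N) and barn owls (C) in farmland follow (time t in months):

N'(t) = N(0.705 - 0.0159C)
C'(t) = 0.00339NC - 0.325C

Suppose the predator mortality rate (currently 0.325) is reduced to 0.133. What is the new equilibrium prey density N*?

N* ≈ 39.2

At the interior fixed point, setting dC/dt = 0 with C > 0 fixes N* = (predator death rate)/(NC coefficient) — independent of the other coefficients.
With the change, N* = 0.133/0.00339 = 39.2; it falls from 95.9.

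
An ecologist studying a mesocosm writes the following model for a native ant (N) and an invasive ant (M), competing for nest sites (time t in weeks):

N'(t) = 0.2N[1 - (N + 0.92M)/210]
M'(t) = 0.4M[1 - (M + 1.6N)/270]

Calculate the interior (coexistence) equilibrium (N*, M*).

Setting both brackets to zero gives the nullclines N + 0.92M = 210 and 1.6N + M = 270.
Substituting M = 270 - 1.6N into the first: N(1 - 0.92·1.6) = 210 - 0.92·270.
So N* = -38.4/-0.472 = 81.4, and then M* = 270 - 1.6·81.4 = 140.

N* ≈ 81.4, M* ≈ 140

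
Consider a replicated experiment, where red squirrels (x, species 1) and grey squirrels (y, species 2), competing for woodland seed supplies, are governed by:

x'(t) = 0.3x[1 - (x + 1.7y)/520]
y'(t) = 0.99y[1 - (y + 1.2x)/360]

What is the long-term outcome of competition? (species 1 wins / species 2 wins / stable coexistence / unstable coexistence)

unstable coexistence (outcome depends on initial conditions)

Compare the nullcline intercepts: K1/α12 = 520/1.7 = 306 < K2 = 360; K2/α21 = 360/1.2 = 300 < K1 = 520.
Since both are reversed, neither can invade when rare; the interior point is a saddle.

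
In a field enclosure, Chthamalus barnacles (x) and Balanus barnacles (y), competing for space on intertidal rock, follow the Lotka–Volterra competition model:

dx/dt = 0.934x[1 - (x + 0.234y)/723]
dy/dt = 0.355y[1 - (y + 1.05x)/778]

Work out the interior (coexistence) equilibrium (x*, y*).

Setting both brackets to zero gives the nullclines x + 0.234y = 723 and 1.05x + y = 778.
Substituting y = 778 - 1.05x into the first: x(1 - 0.234·1.05) = 723 - 0.234·778.
So x* = 541/0.754 = 717, and then y* = 778 - 1.05·717 = 25.

x* ≈ 717, y* ≈ 25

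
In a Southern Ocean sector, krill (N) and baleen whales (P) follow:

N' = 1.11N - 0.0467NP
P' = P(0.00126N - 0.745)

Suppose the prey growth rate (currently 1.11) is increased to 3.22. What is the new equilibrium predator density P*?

At the interior fixed point, setting dN/dt = 0 with N > 0 fixes P* = (prey growth rate)/(NP coefficient) — independent of the other coefficients.
With the change, P* = 3.22/0.0467 = 69; it rises from 23.8.

P* ≈ 69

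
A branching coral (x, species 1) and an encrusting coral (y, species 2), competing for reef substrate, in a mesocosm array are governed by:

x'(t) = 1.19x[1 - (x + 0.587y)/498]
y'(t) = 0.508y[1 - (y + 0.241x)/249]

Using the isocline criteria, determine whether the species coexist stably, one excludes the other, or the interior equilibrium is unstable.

Compare the nullcline intercepts: K1/α12 = 498/0.587 = 848 > K2 = 249; K2/α21 = 249/0.241 = 1030 > K1 = 498.
Since both inequalities hold, each species can invade when rare, so the interior equilibrium is stable.

stable coexistence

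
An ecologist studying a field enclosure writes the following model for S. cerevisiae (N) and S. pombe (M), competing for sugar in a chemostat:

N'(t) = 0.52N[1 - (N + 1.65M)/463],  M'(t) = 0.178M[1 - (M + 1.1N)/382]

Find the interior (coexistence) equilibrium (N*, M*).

Setting both brackets to zero gives the nullclines N + 1.65M = 463 and 1.1N + M = 382.
Substituting M = 382 - 1.1N into the first: N(1 - 1.65·1.1) = 463 - 1.65·382.
So N* = -167/-0.815 = 205, and then M* = 382 - 1.1·205 = 156.

N* ≈ 205, M* ≈ 156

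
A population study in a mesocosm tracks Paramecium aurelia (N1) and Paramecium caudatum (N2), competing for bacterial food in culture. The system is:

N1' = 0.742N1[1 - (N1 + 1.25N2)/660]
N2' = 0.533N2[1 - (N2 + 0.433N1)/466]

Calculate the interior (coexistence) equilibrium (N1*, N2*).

Setting both brackets to zero gives the nullclines N1 + 1.25N2 = 660 and 0.433N1 + N2 = 466.
Substituting N2 = 466 - 0.433N1 into the first: N1(1 - 1.25·0.433) = 660 - 1.25·466.
So N1* = 77.5/0.459 = 169, and then N2* = 466 - 0.433·169 = 393.

N1* ≈ 169, N2* ≈ 393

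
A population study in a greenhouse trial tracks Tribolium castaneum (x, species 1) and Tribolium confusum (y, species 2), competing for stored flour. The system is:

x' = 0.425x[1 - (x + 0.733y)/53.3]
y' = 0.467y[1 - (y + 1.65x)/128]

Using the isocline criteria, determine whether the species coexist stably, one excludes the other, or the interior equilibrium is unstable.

species 2 excludes species 1

Compare the nullcline intercepts: K1/α12 = 53.3/0.733 = 72.7 < K2 = 128; K2/α21 = 128/1.65 = 77.6 > K1 = 53.3.
Since the inequalities point opposite ways, species 2 can invade but species 1 cannot.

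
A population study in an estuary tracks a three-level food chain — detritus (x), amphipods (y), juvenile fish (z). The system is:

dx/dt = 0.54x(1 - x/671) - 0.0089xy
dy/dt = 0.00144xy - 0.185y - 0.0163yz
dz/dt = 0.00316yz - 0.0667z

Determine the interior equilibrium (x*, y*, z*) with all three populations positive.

From dz/dt = 0: 0.00316y* = 0.0667, so y* = 21.1.
From dx/dt = 0: 0.54(1 - x*/671) = 0.0089·21.1, giving x* = 671·(1 - 0.348) = 438.
From dy/dt = 0: 0.00144·438 - 0.185 = 0.0163z*, so z* = 0.445/0.0163 = 27.3.

x* ≈ 438, y* ≈ 21.1, z* ≈ 27.3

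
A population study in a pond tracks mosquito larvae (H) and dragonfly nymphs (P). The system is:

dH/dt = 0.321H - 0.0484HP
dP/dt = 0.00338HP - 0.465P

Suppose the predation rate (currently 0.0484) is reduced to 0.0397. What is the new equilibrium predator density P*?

P* ≈ 8.09

At the interior fixed point, setting dH/dt = 0 with H > 0 fixes P* = (prey growth rate)/(HP coefficient) — independent of the other coefficients.
With the change, P* = 0.321/0.0397 = 8.09; it rises from 6.63.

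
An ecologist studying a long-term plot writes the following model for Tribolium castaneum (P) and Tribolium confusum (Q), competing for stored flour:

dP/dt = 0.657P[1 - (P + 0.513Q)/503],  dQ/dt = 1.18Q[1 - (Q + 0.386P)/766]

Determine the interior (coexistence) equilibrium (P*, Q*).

Setting both brackets to zero gives the nullclines P + 0.513Q = 503 and 0.386P + Q = 766.
Substituting Q = 766 - 0.386P into the first: P(1 - 0.513·0.386) = 503 - 0.513·766.
So P* = 110/0.802 = 137, and then Q* = 766 - 0.386·137 = 713.

P* ≈ 137, Q* ≈ 713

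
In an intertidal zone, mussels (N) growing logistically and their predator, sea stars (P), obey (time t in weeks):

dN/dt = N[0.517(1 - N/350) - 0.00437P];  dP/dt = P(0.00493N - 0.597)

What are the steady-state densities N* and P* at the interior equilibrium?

N* ≈ 121, P* ≈ 77.4

From dP/dt = 0 with P > 0: 0.00493N* = 0.597, so N* = 121.
Substitute into dN/dt = 0: 0.517(1 - 121/350) = 0.00437P*.
The bracket is 0.654, giving P* = 0.338/0.00437 = 77.4.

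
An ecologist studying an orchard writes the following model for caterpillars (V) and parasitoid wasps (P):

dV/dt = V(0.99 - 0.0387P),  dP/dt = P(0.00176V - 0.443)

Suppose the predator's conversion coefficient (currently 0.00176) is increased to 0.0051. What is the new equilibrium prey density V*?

At the interior fixed point, setting dP/dt = 0 with P > 0 fixes V* = (predator death rate)/(VP coefficient) — independent of the other coefficients.
With the change, V* = 0.443/0.0051 = 86.9; it falls from 252.

V* ≈ 86.9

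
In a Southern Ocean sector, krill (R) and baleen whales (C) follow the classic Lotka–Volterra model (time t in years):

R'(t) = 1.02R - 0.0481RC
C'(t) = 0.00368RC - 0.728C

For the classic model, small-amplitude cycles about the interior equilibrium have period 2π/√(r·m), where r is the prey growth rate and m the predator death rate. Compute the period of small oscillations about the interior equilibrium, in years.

T ≈ 7.29 years

Here r = 1.02 and m = 0.728, so r·m = 0.743.
ω = √0.743 = 0.862 per year, hence T = 2π/ω ≈ 7.29 years.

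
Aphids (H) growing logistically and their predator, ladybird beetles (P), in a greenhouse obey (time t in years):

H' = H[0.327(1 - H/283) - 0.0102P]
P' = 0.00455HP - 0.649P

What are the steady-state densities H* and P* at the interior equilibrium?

From dP/dt = 0 with P > 0: 0.00455H* = 0.649, so H* = 143.
Substitute into dH/dt = 0: 0.327(1 - 143/283) = 0.0102P*.
The bracket is 0.496, giving P* = 0.162/0.0102 = 15.9.

H* ≈ 143, P* ≈ 15.9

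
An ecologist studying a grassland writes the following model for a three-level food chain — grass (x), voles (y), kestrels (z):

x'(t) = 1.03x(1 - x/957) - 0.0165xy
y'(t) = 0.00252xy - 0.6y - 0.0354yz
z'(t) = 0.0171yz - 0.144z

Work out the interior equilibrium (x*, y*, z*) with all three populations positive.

From dz/dt = 0: 0.0171y* = 0.144, so y* = 8.42.
From dx/dt = 0: 1.03(1 - x*/957) = 0.0165·8.42, giving x* = 957·(1 - 0.135) = 828.
From dy/dt = 0: 0.00252·828 - 0.6 = 0.0354z*, so z* = 1.49/0.0354 = 42.

x* ≈ 828, y* ≈ 8.42, z* ≈ 42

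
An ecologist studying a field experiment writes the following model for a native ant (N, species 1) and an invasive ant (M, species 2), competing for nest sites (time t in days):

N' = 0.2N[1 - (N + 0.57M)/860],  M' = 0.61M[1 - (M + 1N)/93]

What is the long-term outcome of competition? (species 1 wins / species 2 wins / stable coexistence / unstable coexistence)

species 1 excludes species 2

Compare the nullcline intercepts: K1/α12 = 860/0.57 = 1510 > K2 = 93; K2/α21 = 93/1 = 93 < K1 = 860.
Since the inequalities point opposite ways, species 1 can invade but species 2 cannot.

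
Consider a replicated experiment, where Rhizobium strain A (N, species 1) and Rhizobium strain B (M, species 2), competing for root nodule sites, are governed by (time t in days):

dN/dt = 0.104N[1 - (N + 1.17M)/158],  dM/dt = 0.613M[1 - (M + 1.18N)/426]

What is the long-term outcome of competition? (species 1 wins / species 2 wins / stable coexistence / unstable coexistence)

Compare the nullcline intercepts: K1/α12 = 158/1.17 = 135 < K2 = 426; K2/α21 = 426/1.18 = 361 > K1 = 158.
Since the inequalities point opposite ways, species 2 can invade but species 1 cannot.

species 2 excludes species 1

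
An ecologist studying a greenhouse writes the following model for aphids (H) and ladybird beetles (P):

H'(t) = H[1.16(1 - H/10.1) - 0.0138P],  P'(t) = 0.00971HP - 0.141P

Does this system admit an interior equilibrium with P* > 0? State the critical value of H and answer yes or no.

The predator equation gives dP/dt > 0 only when H > 0.141/0.00971 = 14.5.
Without the predator, H → K = 10.1. Since 10.1 < 14.5, the predator cannot invade.

Threshold H = 14.5; K < 14.5, so no, the predator goes extinct.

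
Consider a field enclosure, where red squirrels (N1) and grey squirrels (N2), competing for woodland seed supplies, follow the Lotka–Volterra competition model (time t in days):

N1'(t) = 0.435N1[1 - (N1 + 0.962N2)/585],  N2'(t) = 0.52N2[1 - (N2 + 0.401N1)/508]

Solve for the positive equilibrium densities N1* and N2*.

Setting both brackets to zero gives the nullclines N1 + 0.962N2 = 585 and 0.401N1 + N2 = 508.
Substituting N2 = 508 - 0.401N1 into the first: N1(1 - 0.962·0.401) = 585 - 0.962·508.
So N1* = 96.3/0.614 = 157, and then N2* = 508 - 0.401·157 = 445.

N1* ≈ 157, N2* ≈ 445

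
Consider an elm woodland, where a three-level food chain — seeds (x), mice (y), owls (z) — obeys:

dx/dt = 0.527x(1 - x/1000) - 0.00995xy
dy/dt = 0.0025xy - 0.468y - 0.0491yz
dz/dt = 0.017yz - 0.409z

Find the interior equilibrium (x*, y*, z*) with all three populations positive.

From dz/dt = 0: 0.017y* = 0.409, so y* = 24.1.
From dx/dt = 0: 0.527(1 - x*/1000) = 0.00995·24.1, giving x* = 1000·(1 - 0.454) = 546.
From dy/dt = 0: 0.0025·546 - 0.468 = 0.0491z*, so z* = 0.896/0.0491 = 18.3.

x* ≈ 546, y* ≈ 24.1, z* ≈ 18.3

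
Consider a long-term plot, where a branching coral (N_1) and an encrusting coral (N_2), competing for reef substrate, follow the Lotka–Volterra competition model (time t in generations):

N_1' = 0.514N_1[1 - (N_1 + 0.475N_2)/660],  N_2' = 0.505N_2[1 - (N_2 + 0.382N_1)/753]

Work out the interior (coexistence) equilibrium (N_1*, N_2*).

N_1* ≈ 369, N_2* ≈ 612

Setting both brackets to zero gives the nullclines N_1 + 0.475N_2 = 660 and 0.382N_1 + N_2 = 753.
Substituting N_2 = 753 - 0.382N_1 into the first: N_1(1 - 0.475·0.382) = 660 - 0.475·753.
So N_1* = 302/0.819 = 369, and then N_2* = 753 - 0.382·369 = 612.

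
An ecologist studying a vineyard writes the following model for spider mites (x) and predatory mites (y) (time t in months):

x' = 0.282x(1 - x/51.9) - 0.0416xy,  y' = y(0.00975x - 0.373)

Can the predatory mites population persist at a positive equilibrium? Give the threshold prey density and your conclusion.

Threshold x = 38.3; K > 38.3, so yes, the predator persists.

The predator equation gives dy/dt > 0 only when x > 0.373/0.00975 = 38.3.
Without the predator, x → K = 51.9. Since 51.9 > 38.3, the predator can invade and persist.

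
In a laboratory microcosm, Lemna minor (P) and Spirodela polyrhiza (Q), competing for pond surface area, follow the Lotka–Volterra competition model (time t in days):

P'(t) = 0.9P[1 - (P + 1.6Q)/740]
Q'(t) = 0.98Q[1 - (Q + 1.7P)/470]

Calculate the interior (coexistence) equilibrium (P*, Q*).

Setting both brackets to zero gives the nullclines P + 1.6Q = 740 and 1.7P + Q = 470.
Substituting Q = 470 - 1.7P into the first: P(1 - 1.6·1.7) = 740 - 1.6·470.
So P* = -12/-1.72 = 6.98, and then Q* = 470 - 1.7·6.98 = 458.

P* ≈ 6.98, Q* ≈ 458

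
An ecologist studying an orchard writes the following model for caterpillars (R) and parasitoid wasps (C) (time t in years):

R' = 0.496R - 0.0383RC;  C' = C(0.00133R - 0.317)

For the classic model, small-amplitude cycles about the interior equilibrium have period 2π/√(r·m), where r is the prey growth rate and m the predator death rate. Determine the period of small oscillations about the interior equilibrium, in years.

Here r = 0.496 and m = 0.317, so r·m = 0.157.
ω = √0.157 = 0.397 per year, hence T = 2π/ω ≈ 15.8 years.

T ≈ 15.8 years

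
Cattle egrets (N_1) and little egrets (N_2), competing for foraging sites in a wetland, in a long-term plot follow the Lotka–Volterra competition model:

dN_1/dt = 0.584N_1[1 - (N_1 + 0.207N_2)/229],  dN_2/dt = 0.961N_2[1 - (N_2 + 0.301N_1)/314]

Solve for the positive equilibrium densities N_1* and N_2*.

Setting both brackets to zero gives the nullclines N_1 + 0.207N_2 = 229 and 0.301N_1 + N_2 = 314.
Substituting N_2 = 314 - 0.301N_1 into the first: N_1(1 - 0.207·0.301) = 229 - 0.207·314.
So N_1* = 164/0.938 = 175, and then N_2* = 314 - 0.301·175 = 261.

N_1* ≈ 175, N_2* ≈ 261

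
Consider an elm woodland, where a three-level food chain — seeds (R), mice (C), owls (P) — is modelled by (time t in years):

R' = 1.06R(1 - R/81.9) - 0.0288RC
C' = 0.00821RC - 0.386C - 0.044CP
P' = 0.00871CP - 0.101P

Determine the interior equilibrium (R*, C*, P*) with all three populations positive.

From dP/dt = 0: 0.00871C* = 0.101, so C* = 11.6.
From dR/dt = 0: 1.06(1 - R*/81.9) = 0.0288·11.6, giving R* = 81.9·(1 - 0.315) = 56.1.
From dC/dt = 0: 0.00821·56.1 - 0.386 = 0.044P*, so P* = 0.0746/0.044 = 1.69.

R* ≈ 56.1, C* ≈ 11.6, P* ≈ 1.69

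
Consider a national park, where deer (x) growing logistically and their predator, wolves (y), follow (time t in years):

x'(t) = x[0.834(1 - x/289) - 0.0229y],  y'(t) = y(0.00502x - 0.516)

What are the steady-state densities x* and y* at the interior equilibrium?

x* ≈ 103, y* ≈ 23.5

From dy/dt = 0 with y > 0: 0.00502x* = 0.516, so x* = 103.
Substitute into dx/dt = 0: 0.834(1 - 103/289) = 0.0229y*.
The bracket is 0.644, giving y* = 0.537/0.0229 = 23.5.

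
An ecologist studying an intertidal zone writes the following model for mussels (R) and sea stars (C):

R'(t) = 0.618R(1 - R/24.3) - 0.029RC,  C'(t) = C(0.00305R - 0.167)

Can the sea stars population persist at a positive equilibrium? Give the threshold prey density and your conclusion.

The predator equation gives dC/dt > 0 only when R > 0.167/0.00305 = 54.8.
Without the predator, R → K = 24.3. Since 24.3 < 54.8, the predator cannot invade.

Threshold R = 54.8; K < 54.8, so no, the predator goes extinct.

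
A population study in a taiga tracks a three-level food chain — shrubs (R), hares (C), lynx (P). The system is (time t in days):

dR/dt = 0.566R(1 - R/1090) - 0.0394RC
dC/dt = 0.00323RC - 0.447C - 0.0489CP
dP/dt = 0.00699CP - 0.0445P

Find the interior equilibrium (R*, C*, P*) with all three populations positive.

From dP/dt = 0: 0.00699C* = 0.0445, so C* = 6.37.
From dR/dt = 0: 0.566(1 - R*/1090) = 0.0394·6.37, giving R* = 1090·(1 - 0.443) = 607.
From dC/dt = 0: 0.00323·607 - 0.447 = 0.0489P*, so P* = 1.51/0.0489 = 31.

R* ≈ 607, C* ≈ 6.37, P* ≈ 31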